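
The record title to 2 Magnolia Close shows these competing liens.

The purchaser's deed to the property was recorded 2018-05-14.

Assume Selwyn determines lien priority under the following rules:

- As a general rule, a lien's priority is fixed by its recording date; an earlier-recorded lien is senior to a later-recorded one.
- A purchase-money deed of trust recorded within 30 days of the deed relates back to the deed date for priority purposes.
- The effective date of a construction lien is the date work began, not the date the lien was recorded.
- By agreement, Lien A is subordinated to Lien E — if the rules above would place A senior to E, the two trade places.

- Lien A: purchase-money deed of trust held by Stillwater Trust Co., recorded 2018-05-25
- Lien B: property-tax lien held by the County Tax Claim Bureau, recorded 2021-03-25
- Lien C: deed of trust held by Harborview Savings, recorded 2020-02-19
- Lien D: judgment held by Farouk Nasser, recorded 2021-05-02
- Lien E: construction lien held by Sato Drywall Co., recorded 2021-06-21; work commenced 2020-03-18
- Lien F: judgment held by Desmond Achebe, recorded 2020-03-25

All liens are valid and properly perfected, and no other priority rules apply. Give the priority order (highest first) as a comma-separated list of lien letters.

E, C, A, F, B, D

Effective dates after the stated exceptions: A's effective date is the deed date, 2018-05-14; E relates back to 2020-03-18 (work commenced).
Sorted by effective date: A (2018-05-14), C (2020-02-19), E (2020-03-18), F (2020-03-25), B (2021-03-25), D (2021-05-02).
The subordination applies — A was senior to E — so A and E swap.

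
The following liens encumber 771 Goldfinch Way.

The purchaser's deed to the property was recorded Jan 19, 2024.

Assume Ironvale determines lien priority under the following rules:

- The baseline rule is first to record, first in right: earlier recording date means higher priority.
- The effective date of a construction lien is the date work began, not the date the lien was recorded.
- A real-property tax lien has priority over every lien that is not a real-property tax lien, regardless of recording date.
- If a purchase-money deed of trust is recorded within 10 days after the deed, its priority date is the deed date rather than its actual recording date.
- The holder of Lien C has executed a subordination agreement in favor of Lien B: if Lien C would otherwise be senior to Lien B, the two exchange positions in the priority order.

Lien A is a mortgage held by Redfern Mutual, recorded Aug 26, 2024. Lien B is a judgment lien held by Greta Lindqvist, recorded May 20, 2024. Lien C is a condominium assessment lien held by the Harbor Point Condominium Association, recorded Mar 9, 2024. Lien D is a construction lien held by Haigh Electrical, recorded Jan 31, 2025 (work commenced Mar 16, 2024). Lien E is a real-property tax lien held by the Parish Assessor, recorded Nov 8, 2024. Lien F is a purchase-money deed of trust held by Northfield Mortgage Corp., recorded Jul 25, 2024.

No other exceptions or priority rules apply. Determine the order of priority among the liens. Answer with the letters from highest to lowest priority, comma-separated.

Adjusting effective dates: D relates back to Mar 16, 2024 (work commenced); F was recorded 188 days after the deed, outside the 10-day window, so it keeps its recording date.
E is a real-property tax lien and takes priority over every other lien.
Among the remaining liens, by effective date: C (Mar 9, 2024), D (Mar 16, 2024), B (May 20, 2024), F (Jul 25, 2024), A (Aug 26, 2024).
The subordination applies — C was senior to B — so C and B swap.

E, B, D, C, F, A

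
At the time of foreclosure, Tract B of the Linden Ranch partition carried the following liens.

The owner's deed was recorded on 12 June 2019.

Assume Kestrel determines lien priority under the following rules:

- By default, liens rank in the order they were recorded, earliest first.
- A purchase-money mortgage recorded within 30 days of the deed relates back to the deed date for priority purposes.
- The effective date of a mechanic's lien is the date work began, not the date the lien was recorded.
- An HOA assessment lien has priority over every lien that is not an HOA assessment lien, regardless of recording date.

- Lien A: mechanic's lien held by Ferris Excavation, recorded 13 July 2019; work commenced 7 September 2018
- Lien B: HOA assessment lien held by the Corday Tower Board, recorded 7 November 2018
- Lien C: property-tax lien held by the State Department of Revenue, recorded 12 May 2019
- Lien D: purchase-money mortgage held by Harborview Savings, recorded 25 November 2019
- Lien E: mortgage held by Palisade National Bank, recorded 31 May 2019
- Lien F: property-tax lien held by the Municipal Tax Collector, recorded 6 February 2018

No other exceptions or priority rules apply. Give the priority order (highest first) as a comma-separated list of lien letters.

Adjusting effective dates: A is treated as recorded 7 September 2018, the work-commencement date; D was recorded 166 days after the deed — beyond 30 days — so no relation-back applies.
B, as an HOA assessment lien, has superpriority and ranks first.
The other liens, earliest effective date first: F (6 February 2018), A (7 September 2018), C (12 May 2019), E (31 May 2019), D (25 November 2019).

B, F, A, C, E, D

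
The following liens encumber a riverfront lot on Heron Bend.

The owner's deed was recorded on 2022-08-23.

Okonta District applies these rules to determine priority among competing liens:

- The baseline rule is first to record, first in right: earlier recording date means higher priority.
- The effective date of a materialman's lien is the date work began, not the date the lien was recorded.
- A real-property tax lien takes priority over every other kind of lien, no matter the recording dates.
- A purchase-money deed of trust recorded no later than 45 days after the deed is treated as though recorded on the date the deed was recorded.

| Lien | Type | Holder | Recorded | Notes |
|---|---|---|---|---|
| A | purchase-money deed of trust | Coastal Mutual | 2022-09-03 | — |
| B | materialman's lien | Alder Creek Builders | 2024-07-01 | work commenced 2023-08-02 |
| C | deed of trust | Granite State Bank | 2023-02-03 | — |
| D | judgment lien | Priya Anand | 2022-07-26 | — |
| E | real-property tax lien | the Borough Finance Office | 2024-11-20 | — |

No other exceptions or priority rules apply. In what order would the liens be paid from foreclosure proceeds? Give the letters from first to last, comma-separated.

E, D, A, C, B

First, effective dates: A was recorded within the 45-day window, so its effective date is the deed date 2022-08-23; B's effective date is 2023-08-02, when work began.
E is a real-property tax lien and takes priority over every other lien.
Ordering the rest by effective date: D (2022-07-26), A (2022-08-23), C (2023-02-03), B (2023-08-02).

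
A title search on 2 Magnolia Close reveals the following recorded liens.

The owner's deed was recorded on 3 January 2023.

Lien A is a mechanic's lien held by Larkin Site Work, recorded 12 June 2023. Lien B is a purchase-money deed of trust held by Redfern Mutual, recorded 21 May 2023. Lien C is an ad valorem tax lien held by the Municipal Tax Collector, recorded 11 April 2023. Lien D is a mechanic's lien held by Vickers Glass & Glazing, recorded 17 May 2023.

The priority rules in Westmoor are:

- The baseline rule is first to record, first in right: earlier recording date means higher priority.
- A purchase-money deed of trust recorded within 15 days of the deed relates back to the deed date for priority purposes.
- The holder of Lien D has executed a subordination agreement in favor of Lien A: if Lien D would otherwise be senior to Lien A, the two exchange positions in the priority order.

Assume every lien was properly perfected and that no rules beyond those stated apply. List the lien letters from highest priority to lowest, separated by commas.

C, A, B, D

Effective dates: B was recorded 138 days after the deed — beyond 15 days — so no relation-back applies.
Ordering by effective date: C (11 April 2023), D (17 May 2023), B (21 May 2023), A (12 June 2023).
The subordination applies — D was senior to A — so D and A swap.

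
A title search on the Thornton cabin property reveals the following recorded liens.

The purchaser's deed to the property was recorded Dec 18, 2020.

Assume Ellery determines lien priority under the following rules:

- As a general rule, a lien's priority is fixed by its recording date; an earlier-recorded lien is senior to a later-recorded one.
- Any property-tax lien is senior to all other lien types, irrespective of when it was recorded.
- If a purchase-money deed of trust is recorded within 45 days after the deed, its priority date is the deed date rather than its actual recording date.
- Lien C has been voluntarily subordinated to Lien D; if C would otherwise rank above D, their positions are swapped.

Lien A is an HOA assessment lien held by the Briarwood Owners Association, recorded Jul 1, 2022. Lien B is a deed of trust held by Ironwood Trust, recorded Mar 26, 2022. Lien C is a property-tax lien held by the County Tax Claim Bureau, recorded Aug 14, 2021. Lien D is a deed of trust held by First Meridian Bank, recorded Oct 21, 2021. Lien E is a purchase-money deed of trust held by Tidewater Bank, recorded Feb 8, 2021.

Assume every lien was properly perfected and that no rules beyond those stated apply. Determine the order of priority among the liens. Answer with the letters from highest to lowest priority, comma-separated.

D, E, C, B, A

Effective dates: E was recorded 52 days after the deed, outside the 45-day window, so it keeps its recording date.
As a property-tax lien, C is senior to every other lien.
The other liens, earliest effective date first: E (Feb 8, 2021), D (Oct 21, 2021), B (Mar 26, 2022), A (Jul 1, 2022).
Because C would otherwise rank above D, the subordination swaps them.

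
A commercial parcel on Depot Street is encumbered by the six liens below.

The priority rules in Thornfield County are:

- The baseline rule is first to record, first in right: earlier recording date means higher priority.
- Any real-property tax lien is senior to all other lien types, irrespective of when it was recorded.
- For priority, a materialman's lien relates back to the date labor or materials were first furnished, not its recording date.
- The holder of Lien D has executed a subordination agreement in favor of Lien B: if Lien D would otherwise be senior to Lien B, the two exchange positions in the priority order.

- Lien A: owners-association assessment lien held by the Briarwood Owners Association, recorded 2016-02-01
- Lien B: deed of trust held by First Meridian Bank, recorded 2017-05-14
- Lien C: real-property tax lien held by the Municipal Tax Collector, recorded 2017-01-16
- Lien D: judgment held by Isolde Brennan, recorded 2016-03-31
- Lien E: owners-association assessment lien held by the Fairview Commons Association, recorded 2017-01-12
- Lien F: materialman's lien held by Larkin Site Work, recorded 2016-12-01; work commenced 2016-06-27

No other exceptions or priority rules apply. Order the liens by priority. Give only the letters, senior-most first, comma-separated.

C, A, B, F, E, D

First, effective dates: F's effective date is 2016-06-27, when work began.
C is a real-property tax lien and takes priority over every other lien.
Among the remaining liens, by effective date: A (2016-02-01), D (2016-03-31), F (2016-06-27), E (2017-01-12), B (2017-05-14).
D would otherwise be senior to B, so under the subordination agreement D and B exchange positions.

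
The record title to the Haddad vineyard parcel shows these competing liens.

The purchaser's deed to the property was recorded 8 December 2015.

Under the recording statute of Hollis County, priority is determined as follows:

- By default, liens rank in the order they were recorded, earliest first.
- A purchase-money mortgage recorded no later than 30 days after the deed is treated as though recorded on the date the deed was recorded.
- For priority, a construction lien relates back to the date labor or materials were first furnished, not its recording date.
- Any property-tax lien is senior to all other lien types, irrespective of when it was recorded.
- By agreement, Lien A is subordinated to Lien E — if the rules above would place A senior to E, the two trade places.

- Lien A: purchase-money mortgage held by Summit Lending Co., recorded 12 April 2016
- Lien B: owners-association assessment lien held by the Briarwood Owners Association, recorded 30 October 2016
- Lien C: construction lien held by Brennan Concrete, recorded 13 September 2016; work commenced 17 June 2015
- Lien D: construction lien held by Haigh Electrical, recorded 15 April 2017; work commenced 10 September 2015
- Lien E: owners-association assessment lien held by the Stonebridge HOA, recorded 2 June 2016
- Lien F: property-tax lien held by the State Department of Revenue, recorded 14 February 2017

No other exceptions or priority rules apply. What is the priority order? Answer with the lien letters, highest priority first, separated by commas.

First, effective dates: A missed the 30-day window (126 days after the deed), so its recording date stands; C relates back to 17 June 2015 (work commenced); D's effective date is 10 September 2015, when work began.
As a property-tax lien, F is senior to every other lien.
Remaining liens by effective date: C (17 June 2015), D (10 September 2015), A (12 April 2016), E (2 June 2016), B (30 October 2016).
Because A would otherwise rank above E, the subordination swaps them.

F, C, D, E, A, B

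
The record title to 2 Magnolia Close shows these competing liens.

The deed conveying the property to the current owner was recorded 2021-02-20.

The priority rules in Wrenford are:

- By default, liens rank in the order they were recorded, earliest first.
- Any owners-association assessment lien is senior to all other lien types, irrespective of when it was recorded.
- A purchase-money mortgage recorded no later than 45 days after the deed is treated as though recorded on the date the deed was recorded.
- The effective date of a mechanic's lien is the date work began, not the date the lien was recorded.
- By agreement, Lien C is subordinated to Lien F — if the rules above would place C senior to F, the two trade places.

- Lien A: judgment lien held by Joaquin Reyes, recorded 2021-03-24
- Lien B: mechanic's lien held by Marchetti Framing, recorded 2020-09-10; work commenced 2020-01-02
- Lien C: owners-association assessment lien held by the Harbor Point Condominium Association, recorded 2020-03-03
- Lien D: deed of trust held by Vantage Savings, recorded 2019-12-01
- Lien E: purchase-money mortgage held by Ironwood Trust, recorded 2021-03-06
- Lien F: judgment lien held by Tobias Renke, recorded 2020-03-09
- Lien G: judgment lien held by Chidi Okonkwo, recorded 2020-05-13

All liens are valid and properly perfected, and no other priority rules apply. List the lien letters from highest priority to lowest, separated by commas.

F, D, B, C, G, E, A

First, effective dates: B relates back to 2020-01-02 (work commenced); E relates back to the deed date 2021-02-20.
C, as an owners-association assessment lien, has superpriority and ranks first.
Among the remaining liens, by effective date: D (2019-12-01), B (2020-01-02), F (2020-03-09), G (2020-05-13), E (2021-02-20), A (2021-03-24).
C would otherwise be senior to F, so under the subordination agreement C and F exchange positions.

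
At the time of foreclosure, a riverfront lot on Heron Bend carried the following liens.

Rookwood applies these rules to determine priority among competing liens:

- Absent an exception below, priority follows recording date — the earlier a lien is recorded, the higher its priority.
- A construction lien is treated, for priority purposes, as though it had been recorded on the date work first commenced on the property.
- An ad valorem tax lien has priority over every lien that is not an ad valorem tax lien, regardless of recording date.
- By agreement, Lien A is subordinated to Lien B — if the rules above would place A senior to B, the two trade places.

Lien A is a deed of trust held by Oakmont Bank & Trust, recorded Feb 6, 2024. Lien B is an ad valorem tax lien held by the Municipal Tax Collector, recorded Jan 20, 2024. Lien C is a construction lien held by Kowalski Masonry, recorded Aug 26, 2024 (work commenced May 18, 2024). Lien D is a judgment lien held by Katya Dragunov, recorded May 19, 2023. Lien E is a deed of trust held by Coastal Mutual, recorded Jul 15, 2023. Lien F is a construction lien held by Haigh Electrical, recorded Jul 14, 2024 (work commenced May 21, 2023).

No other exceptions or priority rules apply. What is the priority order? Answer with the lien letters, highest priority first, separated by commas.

Adjusting effective dates: C relates back to May 18, 2024 (work commenced); F is treated as recorded May 21, 2023, the work-commencement date.
B is an ad valorem tax lien and takes priority over every other lien.
Ordering the rest by effective date: D (May 19, 2023), F (May 21, 2023), E (Jul 15, 2023), A (Feb 6, 2024), C (May 18, 2024).
A is already junior to B, so the subordination agreement changes nothing.

B, D, F, E, A, C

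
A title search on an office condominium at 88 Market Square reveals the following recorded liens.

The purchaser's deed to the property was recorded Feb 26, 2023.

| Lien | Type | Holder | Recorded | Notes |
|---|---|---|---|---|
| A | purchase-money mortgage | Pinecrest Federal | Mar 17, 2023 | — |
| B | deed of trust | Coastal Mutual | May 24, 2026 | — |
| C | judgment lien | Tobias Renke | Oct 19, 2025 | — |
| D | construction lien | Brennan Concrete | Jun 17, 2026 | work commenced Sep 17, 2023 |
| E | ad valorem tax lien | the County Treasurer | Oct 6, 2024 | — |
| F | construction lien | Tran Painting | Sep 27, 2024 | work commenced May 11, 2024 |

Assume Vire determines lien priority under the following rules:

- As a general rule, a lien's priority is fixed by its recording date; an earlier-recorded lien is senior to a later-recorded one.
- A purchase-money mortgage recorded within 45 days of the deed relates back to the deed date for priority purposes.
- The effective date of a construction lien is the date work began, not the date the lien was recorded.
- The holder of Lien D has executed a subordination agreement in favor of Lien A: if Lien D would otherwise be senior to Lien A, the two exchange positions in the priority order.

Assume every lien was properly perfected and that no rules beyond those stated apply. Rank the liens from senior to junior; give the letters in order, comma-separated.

A, D, F, E, C, B

Effective dates: A's effective date is the deed date, Feb 26, 2023; D's effective date is Sep 17, 2023, when work began; F's effective date is May 11, 2024, when work began.
Sorted by effective date: A (Feb 26, 2023), D (Sep 17, 2023), F (May 11, 2024), E (Oct 6, 2024), C (Oct 19, 2025), B (May 24, 2026).
D is already junior to A, so the subordination agreement changes nothing.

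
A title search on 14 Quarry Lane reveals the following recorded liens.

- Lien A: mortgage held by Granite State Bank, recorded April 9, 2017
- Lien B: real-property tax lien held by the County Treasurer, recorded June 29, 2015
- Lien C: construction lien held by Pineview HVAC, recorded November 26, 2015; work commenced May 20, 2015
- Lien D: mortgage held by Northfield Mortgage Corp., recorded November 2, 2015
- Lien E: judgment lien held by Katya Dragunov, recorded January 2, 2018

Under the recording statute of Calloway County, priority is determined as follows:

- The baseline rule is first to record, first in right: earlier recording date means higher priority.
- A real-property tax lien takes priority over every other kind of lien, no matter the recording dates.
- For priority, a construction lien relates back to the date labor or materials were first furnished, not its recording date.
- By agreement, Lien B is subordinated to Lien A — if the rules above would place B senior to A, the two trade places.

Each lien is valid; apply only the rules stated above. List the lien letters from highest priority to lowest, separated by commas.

A, C, D, B, E

Adjusting effective dates: C relates back to May 20, 2015 (work commenced).
B is a real-property tax lien, so it outranks all other liens regardless of date.
Ordering the rest by effective date: C (May 20, 2015), D (November 2, 2015), A (April 9, 2017), E (January 2, 2018).
B is senior to A before the subordination, so the two trade places.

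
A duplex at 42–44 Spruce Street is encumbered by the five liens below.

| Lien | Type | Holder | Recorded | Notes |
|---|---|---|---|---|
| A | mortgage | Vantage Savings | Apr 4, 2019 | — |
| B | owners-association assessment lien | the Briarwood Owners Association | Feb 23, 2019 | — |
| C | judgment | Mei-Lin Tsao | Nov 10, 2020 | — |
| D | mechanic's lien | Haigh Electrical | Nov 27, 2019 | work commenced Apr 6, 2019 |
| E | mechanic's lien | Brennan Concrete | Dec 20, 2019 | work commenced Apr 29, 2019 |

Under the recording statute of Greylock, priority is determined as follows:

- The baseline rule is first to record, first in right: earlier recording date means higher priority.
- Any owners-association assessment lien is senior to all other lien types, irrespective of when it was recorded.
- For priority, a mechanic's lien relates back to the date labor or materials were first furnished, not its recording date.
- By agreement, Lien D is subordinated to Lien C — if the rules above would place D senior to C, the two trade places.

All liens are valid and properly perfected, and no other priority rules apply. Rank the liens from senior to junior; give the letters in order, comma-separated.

Adjusting effective dates: D is treated as recorded Apr 6, 2019, the work-commencement date; E relates back to Apr 29, 2019 (work commenced).
B is an owners-association assessment lien, so it outranks all other liens regardless of date.
Among the remaining liens, by effective date: A (Apr 4, 2019), D (Apr 6, 2019), E (Apr 29, 2019), C (Nov 10, 2020).
Because D would otherwise rank above C, the subordination swaps them.

B, A, C, E, D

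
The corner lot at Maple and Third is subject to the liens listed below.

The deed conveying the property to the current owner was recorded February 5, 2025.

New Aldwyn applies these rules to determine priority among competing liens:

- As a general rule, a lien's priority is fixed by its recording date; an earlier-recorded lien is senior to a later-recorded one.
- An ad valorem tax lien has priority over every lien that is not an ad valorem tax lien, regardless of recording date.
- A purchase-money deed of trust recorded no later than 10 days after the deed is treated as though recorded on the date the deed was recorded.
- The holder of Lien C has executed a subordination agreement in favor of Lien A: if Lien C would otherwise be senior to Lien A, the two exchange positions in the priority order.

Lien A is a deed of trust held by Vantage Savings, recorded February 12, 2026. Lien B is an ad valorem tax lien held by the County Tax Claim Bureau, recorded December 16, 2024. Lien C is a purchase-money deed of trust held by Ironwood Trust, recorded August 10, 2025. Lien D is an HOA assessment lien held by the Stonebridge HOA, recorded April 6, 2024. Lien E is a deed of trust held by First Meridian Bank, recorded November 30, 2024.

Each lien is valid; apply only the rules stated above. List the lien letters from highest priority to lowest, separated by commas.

Adjusting effective dates: C was recorded 186 days after the deed — beyond 10 days — so no relation-back applies.
B is an ad valorem tax lien, so it outranks all other liens regardless of date.
Among the remaining liens, by effective date: D (April 6, 2024), E (November 30, 2024), C (August 10, 2025), A (February 12, 2026).
Because C would otherwise rank above A, the subordination swaps them.

B, D, E, A, C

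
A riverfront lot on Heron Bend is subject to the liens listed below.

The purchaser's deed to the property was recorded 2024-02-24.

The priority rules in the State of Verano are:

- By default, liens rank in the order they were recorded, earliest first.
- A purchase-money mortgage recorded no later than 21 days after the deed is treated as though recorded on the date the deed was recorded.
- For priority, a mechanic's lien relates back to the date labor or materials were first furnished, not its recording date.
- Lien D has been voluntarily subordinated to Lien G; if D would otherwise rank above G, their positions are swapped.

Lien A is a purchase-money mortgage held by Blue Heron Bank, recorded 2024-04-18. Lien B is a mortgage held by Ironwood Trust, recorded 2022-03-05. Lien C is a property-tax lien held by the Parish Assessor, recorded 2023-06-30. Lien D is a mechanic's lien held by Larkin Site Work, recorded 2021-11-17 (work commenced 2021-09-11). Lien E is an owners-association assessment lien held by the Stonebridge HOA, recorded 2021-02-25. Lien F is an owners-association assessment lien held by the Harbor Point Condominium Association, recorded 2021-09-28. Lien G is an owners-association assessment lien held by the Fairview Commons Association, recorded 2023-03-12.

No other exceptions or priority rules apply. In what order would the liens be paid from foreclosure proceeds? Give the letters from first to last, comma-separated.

Effective dates: A was recorded 54 days after the deed — beyond 21 days — so no relation-back applies; D's effective date is 2021-09-11, when work began.
By effective date, earliest first: E (2021-02-25), D (2021-09-11), F (2021-09-28), B (2022-03-05), G (2023-03-12), C (2023-06-30), A (2024-04-18).
The subordination applies — D was senior to G — so D and G swap.

E, G, F, B, D, C, A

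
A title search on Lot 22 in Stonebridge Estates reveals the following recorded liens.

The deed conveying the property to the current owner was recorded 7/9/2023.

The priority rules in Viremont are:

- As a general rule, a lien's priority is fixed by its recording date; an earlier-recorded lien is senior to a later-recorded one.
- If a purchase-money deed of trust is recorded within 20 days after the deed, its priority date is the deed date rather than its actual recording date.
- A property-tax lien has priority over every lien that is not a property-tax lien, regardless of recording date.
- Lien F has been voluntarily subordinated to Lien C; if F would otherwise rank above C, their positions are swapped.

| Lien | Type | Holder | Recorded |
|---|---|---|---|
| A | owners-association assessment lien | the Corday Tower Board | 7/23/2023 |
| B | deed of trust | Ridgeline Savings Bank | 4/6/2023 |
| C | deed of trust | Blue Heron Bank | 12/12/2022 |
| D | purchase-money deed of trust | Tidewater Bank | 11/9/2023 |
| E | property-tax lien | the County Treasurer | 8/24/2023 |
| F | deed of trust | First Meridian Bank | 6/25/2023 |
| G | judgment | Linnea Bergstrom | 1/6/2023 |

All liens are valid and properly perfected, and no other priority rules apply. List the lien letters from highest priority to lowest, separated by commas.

Effective dates after the stated exceptions: D was recorded 123 days after the deed, outside the 20-day window, so it keeps its recording date.
E, as a property-tax lien, has superpriority and ranks first.
Remaining liens by effective date: C (12/12/2022), G (1/6/2023), B (4/6/2023), F (6/25/2023), A (7/23/2023), D (11/9/2023).
F already ranks below C; the subordination has no effect.

E, C, G, B, F, A, D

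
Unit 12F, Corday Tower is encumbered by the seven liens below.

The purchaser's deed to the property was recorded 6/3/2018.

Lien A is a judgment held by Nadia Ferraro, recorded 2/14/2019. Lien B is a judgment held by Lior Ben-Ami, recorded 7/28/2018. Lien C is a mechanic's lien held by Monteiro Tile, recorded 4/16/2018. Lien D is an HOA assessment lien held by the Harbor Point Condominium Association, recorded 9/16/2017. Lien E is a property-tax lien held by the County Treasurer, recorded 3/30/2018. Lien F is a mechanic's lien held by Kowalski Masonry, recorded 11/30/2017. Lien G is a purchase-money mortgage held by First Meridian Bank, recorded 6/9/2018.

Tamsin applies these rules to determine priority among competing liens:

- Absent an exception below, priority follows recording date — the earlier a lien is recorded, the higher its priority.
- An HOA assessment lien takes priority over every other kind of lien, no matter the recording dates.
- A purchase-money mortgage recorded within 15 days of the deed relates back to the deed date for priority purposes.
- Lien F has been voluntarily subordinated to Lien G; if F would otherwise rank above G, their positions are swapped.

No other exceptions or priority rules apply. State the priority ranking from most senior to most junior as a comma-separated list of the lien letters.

D, G, E, C, F, B, A

Effective dates after the stated exceptions: G's effective date is the deed date, 6/3/2018.
As an HOA assessment lien, D is senior to every other lien.
The other liens, earliest effective date first: F (11/30/2017), E (3/30/2018), C (4/16/2018), G (6/3/2018), B (7/28/2018), A (2/14/2019).
F is senior to G before the subordination, so the two trade places.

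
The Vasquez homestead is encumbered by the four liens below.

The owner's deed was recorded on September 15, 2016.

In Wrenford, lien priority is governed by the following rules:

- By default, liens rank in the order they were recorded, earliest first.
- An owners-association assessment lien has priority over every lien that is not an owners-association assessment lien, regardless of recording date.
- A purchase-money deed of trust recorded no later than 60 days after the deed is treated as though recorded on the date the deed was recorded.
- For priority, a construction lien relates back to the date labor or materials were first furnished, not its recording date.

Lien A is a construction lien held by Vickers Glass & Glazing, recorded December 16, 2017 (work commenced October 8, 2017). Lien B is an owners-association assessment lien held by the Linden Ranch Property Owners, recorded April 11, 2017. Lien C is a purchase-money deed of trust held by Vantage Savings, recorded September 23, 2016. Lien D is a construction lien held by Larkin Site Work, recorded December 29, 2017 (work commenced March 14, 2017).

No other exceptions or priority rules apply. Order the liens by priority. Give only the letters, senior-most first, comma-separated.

B, C, D, A

Adjusting effective dates: A's effective date is October 8, 2017, when work began; C's effective date is the deed date, September 15, 2016; D's effective date is March 14, 2017, when work began.
As an owners-association assessment lien, B is senior to every other lien.
Remaining liens by effective date: C (September 15, 2016), D (March 14, 2017), A (October 8, 2017).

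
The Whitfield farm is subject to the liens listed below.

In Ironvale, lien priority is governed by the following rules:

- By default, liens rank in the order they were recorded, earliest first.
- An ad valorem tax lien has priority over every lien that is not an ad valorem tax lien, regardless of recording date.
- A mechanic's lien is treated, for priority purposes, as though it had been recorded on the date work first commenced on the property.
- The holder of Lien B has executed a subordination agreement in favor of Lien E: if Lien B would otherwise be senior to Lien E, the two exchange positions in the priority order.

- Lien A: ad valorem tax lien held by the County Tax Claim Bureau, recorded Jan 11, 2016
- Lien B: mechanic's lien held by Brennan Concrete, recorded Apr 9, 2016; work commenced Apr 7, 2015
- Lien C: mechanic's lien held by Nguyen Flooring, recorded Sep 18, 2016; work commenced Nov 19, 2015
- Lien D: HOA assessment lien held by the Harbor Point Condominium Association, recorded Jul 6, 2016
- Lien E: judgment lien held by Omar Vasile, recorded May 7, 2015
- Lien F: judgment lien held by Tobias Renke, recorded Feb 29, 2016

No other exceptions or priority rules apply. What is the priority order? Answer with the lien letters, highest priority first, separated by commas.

A, E, B, C, F, D

Adjusting effective dates: B relates back to Apr 7, 2015 (work commenced); C is treated as recorded Nov 19, 2015, the work-commencement date.
As an ad valorem tax lien, A is senior to every other lien.
Among the remaining liens, by effective date: B (Apr 7, 2015), E (May 7, 2015), C (Nov 19, 2015), F (Feb 29, 2016), D (Jul 6, 2016).
B would otherwise be senior to E, so under the subordination agreement B and E exchange positions.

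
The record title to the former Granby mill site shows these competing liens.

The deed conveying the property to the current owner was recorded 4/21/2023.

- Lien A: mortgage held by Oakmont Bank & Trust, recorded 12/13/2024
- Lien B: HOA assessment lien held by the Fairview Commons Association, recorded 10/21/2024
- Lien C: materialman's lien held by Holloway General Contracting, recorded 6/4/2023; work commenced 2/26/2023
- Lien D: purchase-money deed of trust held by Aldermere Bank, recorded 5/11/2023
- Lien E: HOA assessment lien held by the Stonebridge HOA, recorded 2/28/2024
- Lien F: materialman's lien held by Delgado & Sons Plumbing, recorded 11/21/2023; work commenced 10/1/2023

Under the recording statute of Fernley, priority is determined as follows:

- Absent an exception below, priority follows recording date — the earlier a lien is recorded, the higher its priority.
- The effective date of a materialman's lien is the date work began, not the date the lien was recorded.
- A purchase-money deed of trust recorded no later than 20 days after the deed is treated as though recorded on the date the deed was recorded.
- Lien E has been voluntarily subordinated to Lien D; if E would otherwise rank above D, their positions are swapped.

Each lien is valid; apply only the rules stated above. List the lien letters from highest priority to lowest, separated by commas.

First, effective dates: C relates back to 2/26/2023 (work commenced); D's effective date is the deed date, 4/21/2023; F relates back to 10/1/2023 (work commenced).
By effective date: C (2/26/2023), D (4/21/2023), F (10/1/2023), E (2/28/2024), B (10/21/2024), A (12/13/2024).
Since E is not senior to D, the subordination leaves the order unchanged.

C, D, F, E, B, A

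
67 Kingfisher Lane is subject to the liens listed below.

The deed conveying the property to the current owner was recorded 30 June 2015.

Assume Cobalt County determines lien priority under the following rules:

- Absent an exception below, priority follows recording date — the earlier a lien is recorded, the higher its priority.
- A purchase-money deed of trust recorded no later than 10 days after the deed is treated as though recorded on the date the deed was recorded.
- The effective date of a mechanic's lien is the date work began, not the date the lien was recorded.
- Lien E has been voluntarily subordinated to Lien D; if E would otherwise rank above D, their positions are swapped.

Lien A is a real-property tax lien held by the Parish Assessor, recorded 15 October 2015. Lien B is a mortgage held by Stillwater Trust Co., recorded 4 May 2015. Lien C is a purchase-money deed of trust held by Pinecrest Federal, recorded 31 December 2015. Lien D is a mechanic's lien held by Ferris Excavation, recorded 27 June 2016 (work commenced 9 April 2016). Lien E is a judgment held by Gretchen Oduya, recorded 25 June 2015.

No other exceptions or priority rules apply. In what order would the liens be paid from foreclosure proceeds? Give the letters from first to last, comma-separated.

B, D, A, C, E

First, effective dates: C missed the 10-day window (184 days after the deed), so its recording date stands; D's effective date is 9 April 2016, when work began.
By effective date, earliest first: B (4 May 2015), E (25 June 2015), A (15 October 2015), C (31 December 2015), D (9 April 2016).
E is senior to D before the subordination, so the two trade places.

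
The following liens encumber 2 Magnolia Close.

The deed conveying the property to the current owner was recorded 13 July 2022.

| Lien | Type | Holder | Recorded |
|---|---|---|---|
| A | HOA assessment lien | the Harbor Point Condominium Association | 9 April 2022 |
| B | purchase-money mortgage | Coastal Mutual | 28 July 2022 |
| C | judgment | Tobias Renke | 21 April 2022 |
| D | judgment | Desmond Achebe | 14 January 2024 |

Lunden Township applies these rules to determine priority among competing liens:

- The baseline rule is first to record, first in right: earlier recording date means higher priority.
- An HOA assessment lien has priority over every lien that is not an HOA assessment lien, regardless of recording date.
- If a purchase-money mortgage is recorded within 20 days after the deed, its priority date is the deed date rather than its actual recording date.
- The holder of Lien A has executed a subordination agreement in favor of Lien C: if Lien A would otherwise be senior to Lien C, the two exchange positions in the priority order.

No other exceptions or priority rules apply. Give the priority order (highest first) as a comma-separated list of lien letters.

Effective dates after the stated exceptions: B was recorded within the 20-day window, so its effective date is the deed date 13 July 2022.
A is an HOA assessment lien and takes priority over every other lien.
The other liens, earliest effective date first: C (21 April 2022), B (13 July 2022), D (14 January 2024).
A is senior to C before the subordination, so the two trade places.

C, A, B, D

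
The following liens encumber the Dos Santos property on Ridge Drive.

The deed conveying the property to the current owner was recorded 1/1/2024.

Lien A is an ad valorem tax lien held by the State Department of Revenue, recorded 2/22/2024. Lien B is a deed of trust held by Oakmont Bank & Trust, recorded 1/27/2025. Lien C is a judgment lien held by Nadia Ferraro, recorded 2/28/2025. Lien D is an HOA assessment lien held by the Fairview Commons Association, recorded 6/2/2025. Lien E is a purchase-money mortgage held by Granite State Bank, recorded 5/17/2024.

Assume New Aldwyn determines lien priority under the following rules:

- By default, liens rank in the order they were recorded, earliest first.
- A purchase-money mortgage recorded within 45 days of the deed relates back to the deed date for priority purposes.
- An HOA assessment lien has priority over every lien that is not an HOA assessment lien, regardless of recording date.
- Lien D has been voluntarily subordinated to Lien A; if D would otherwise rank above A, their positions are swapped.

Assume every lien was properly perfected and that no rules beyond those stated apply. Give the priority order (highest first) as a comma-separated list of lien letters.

A, D, E, B, C

Adjusting effective dates: E was recorded 137 days after the deed, outside the 45-day window, so it keeps its recording date.
D is an HOA assessment lien, so it outranks all other liens regardless of date.
Ordering the rest by effective date: A (2/22/2024), E (5/17/2024), B (1/27/2025), C (2/28/2025).
D is senior to A before the subordination, so the two trade places.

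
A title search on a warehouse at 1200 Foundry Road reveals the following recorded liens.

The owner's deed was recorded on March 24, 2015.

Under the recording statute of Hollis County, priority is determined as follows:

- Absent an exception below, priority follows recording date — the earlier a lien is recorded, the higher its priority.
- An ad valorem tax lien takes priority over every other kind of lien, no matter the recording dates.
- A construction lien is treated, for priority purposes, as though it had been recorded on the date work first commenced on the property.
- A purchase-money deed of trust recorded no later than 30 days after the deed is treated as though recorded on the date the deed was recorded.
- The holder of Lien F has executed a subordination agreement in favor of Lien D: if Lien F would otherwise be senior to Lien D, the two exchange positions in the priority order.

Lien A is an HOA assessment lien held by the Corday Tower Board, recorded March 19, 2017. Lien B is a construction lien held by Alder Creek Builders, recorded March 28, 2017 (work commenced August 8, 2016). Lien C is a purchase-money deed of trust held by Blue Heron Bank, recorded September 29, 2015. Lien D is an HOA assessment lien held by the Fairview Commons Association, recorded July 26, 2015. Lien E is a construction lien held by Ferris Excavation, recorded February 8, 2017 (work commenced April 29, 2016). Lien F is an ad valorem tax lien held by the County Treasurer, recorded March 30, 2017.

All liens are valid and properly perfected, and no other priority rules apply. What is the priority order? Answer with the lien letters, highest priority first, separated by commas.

D, F, C, E, B, A

Effective dates: B is treated as recorded August 8, 2016, the work-commencement date; C was recorded 189 days after the deed — beyond 30 days — so no relation-back applies; E relates back to April 29, 2016 (work commenced).
F, as an ad valorem tax lien, has superpriority and ranks first.
Among the remaining liens, by effective date: D (July 26, 2015), C (September 29, 2015), E (April 29, 2016), B (August 8, 2016), A (March 19, 2017).
The subordination applies — F was senior to D — so F and D swap.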